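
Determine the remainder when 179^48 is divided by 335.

Compute successive squares:
48 in binary is 110000, i.e. 48 = 32 + 16.
179^1 ≡ 179 (mod 335)
179^2 ≡ 179^2 = 32041 ≡ 216 (mod 335)
179^4 ≡ 216^2 = 46656 ≡ 91 (mod 335)
179^8 ≡ 91^2 = 8281 ≡ 241 (mod 335)
179^16 ≡ 241^2 = 58081 ≡ 126 (mod 335)
179^32 ≡ 126^2 = 15876 ≡ 131 (mod 335)
179^48 = 179^32 * 179^16 ≡ 131 * 126 (mod 335).
131 * 126 = 16506 ≡ 91 (mod 335).

91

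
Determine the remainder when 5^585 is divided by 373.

58

585 in binary is 1001001001, i.e. 585 = 512 + 64 + 8 + 1.
5^1 ≡ 5 (mod 373)
5^2 ≡ 5^2 = 25 (mod 373)
5^4 ≡ 25^2 = 625 ≡ 252 (mod 373)
5^8 ≡ 252^2 = 63504 ≡ 94 (mod 373)
5^16 ≡ 94^2 = 8836 ≡ 257 (mod 373)
5^32 ≡ 257^2 = 66049 ≡ 28 (mod 373)
5^64 ≡ 28^2 = 784 ≡ 38 (mod 373)
5^128 ≡ 38^2 = 1444 ≡ 325 (mod 373)
5^256 ≡ 325^2 = 105625 ≡ 66 (mod 373)
5^512 ≡ 66^2 = 4356 ≡ 253 (mod 373)
5^585 = 5^512 · 5^64 · 5^8 · 5^1 ≡ 253 · 38 · 94 · 5 (mod 373).
Accumulate the product:
253 · 38 = 9614 ≡ 289
289 · 94 = 27166 ≡ 310
310 · 5 = 1550 ≡ 58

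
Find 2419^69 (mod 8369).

2774

By square-and-multiply:
69 in binary is 1000101, i.e. 69 = 64 + 4 + 1.
2419^1 ≡ 2419 (mod 8369)
2419^2 ≡ 2419^2 = 5851561 ≡ 1630 (mod 8369)
2419^4 ≡ 1630^2 = 2656900 ≡ 3927 (mod 8369)
2419^8 ≡ 3927^2 = 15421329 ≡ 5631 (mod 8369)
2419^16 ≡ 5631^2 = 31708161 ≡ 6389 (mod 8369)
2419^32 ≡ 6389^2 = 40819321 ≡ 3708 (mod 8369)
2419^64 ≡ 3708^2 = 13749264 ≡ 7366 (mod 8369)
2419^69 = 2419^64 * 2419^4 * 2419^1 ≡ 7366 * 3927 * 2419 (mod 8369).
Accumulate the product:
7366 * 3927 = 28926282 ≡ 3018
3018 * 2419 = 7300542 ≡ 2774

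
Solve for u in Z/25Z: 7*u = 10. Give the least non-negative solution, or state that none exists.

gcd(7, 25) = 1, so a unique solution mod 25 exists.
7⁻¹ ≡ 18 (mod 25).
u ≡ 18*10 ≡ 5 (mod 25).

5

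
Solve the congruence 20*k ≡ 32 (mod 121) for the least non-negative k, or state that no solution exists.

50

gcd(20, 121) = 1, so a unique solution mod 121 exists.
20⁻¹ ≡ 115 (mod 121).
k ≡ 115*32 ≡ 50 (mod 121).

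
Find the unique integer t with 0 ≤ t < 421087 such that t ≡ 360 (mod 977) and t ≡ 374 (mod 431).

205530

977⁻¹ mod 431: 977*15 ≡ 1 (mod 431), so 977⁻¹ ≡ 15.
t = 360 + 977*((374 − 360)*15 mod 431) = 360 + 977*210 = 205530.
Check: 205530 mod 977 = 360, 205530 mod 431 = 374. ✓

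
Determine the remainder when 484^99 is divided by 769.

299

Compute successive squares:
484^1 ≡ 484 (mod 769)
484^2 ≡ 484^2 = 234256 ≡ 480 (mod 769)
484^4 ≡ 480^2 = 230400 ≡ 469 (mod 769)
484^8 ≡ 469^2 = 219961 ≡ 27 (mod 769)
484^16 ≡ 27^2 = 729 (mod 769)
484^32 ≡ 729^2 = 531441 ≡ 62 (mod 769)
484^64 ≡ 62^2 = 3844 ≡ 768 (mod 769)
484^99 = 484^64 · 484^32 · 484^2 · 484^1 ≡ 768 · 62 · 480 · 484 (mod 769).
Accumulate the product:
768 · 62 = 47616 ≡ 707
707 · 480 = 339360 ≡ 231
231 · 484 = 111804 ≡ 299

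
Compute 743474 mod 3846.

743474 = 193×3846 + 1196, so 743474 ≡ 1196 (mod 3846).

1196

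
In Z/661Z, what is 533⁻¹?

315

Apply the Euclidean algorithm and back-substitute:
661 = 1×533 + 128
533 = 4×128 + 21
128 = 6×21 + 2
21 = 10×2 + 1
2 = 2×1 + 0
gcd(533, 661) = 1, so the inverse exists.
Back-substitute for 1:
1 = 1×21 − 10×2
  = −10×128 + 61×21
  = 61×533 − 254×128
  = −254×661 + 315×533
So 533⁻¹ ≡ 315 (mod 661).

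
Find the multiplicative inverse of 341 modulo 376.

333

376 = 1*341 + 35
341 = 9*35 + 26
35 = 1*26 + 9
26 = 2*9 + 8
9 = 1*8 + 1
8 = 8*1 + 0
gcd(341, 376) = 1, so the inverse exists.
Back-substitute for 1:
1 = 1*9 − 1*8
  = −1*26 + 3*9
  = 3*35 − 4*26
  = −4*341 + 39*35
  = 39*376 − 43*341
So 341⁻¹ ≡ −43 ≡ 333 (mod 376).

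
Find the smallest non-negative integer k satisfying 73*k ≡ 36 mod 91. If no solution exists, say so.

gcd(73, 91) = 1, so a unique solution mod 91 exists.
73⁻¹ ≡ 5 (mod 91).
k ≡ 5*36 ≡ 89 (mod 91).

89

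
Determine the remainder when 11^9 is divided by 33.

9 in binary is 1001, i.e. 9 = 8 + 1.
11^1 ≡ 11 (mod 33)
11^2 ≡ 11^2 = 121 ≡ 22 (mod 33)
11^4 ≡ 22^2 = 484 ≡ 22 (mod 33)
11^8 ≡ 22^2 = 484 ≡ 22 (mod 33)
11^9 = 11^8 × 11^1 ≡ 22 × 11 (mod 33).
22 × 11 = 242 ≡ 11 (mod 33).

11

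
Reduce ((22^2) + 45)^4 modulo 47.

(22)^2 ≡ 14 (mod 47)
14 + 45 = 59 ≡ 12 (mod 47)
(12)^4 ≡ 9 (mod 47)

9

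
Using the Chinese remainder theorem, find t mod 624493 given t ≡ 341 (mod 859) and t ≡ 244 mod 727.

146371

859⁻¹ mod 727: 859×358 ≡ 1 (mod 727), so 859⁻¹ ≡ 358.
t = 341 + 859×((244 − 341)×358 mod 727) = 341 + 859×170 = 146371.
Check: 146371 mod 859 = 341, 146371 mod 727 = 244. ✓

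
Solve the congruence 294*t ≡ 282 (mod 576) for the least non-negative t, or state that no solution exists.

gcd(294, 576) = 6, and 6 | 282, so solutions exist.
Divide through by 6: 49*t ≡ 47 (mod 96).
49⁻¹ ≡ 49 (mod 96).
t ≡ 49*47 ≡ 95 (mod 96).
The smallest non-negative solution is t = 95.

95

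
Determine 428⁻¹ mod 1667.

1593

1667 = 3*428 + 383
428 = 1*383 + 45
383 = 8*45 + 23
45 = 1*23 + 22
23 = 1*22 + 1
22 = 22*1 + 0
gcd(428, 1667) = 1, so the inverse exists.
Back-substitute for 1:
1 = 1*23 − 1*22
  = −1*45 + 2*23
  = 2*383 − 17*45
  = −17*428 + 19*383
  = 19*1667 − 74*428
So 428⁻¹ ≡ −74 ≡ 1593 (mod 1667).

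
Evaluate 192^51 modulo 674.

51 in binary is 110011, i.e. 51 = 32 + 16 + 2 + 1.
192^1 ≡ 192 (mod 674)
192^2 ≡ 192^2 = 36864 ≡ 468 (mod 674)
192^4 ≡ 468^2 = 219024 ≡ 648 (mod 674)
192^8 ≡ 648^2 = 419904 ≡ 2 (mod 674)
192^16 ≡ 2^2 = 4 (mod 674)
192^32 ≡ 4^2 = 16 (mod 674)
192^51 = 192^32 · 192^16 · 192^2 · 192^1 ≡ 16 · 4 · 468 · 192 (mod 674).
Accumulate the product:
16 · 4 = 64
64 · 468 = 29952 ≡ 296
296 · 192 = 56832 ≡ 216

216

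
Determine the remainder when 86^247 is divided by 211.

200

247 in binary is 11110111, i.e. 247 = 128 + 64 + 32 + 16 + 4 + 2 + 1.
86^1 ≡ 86 (mod 211)
86^2 ≡ 86^2 = 7396 ≡ 11 (mod 211)
86^4 ≡ 11^2 = 121 (mod 211)
86^8 ≡ 121^2 = 14641 ≡ 82 (mod 211)
86^16 ≡ 82^2 = 6724 ≡ 183 (mod 211)
86^32 ≡ 183^2 = 33489 ≡ 151 (mod 211)
86^64 ≡ 151^2 = 22801 ≡ 13 (mod 211)
86^128 ≡ 13^2 = 169 (mod 211)
86^247 = 86^128 · 86^64 · 86^32 · 86^16 · 86^4 · 86^2 · 86^1 ≡ 169 · 13 · 151 · 183 · 121 · 11 · 86 (mod 211).
Accumulate the product:
169 · 13 = 2197 ≡ 87
87 · 151 = 13137 ≡ 55
55 · 183 = 10065 ≡ 148
148 · 121 = 17908 ≡ 184
184 · 11 = 2024 ≡ 125
125 · 86 = 10750 ≡ 200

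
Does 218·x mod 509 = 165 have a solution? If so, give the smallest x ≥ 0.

372

gcd(218, 509) = 1, so a unique solution mod 509 exists.
218⁻¹ ≡ 502 (mod 509).
x ≡ 502·165 ≡ 372 (mod 509).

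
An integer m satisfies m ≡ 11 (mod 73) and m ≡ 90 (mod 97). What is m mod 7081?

73⁻¹ mod 97: 73×4 ≡ 1 (mod 97), so 73⁻¹ ≡ 4.
m = 11 + 73×((90 − 11)×4 mod 97) = 11 + 73×25 = 1836.

1836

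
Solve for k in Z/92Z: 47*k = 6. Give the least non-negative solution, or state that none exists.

gcd(47, 92) = 1, so a unique solution mod 92 exists.
47⁻¹ ≡ 47 (mod 92).
k ≡ 47*6 ≡ 6 (mod 92).

6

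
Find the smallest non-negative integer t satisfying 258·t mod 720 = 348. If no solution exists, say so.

gcd(258, 720) = 6, and 6 | 348, so solutions exist.
Divide through by 6: 43·t = 58 (mod 120).
43⁻¹ ≡ 67 (mod 120).
t ≡ 67·58 ≡ 46 (mod 120).
The smallest non-negative solution is t = 46.

46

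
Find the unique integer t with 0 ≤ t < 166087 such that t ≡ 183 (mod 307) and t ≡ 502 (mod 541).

307⁻¹ mod 541: 307*252 ≡ 1 (mod 541), so 307⁻¹ ≡ 252.
t = 183 + 307*((502 − 183)*252 mod 541) = 183 + 307*320 = 98423.

98423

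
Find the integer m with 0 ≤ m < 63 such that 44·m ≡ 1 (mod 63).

Run the extended Euclidean algorithm:
63 = 1×44 + 19
44 = 2×19 + 6
19 = 3×6 + 1
6 = 6×1 + 0
gcd(44, 63) = 1, so the inverse exists.
Back-substitute for 1:
1 = 1×19 − 3×6
  = −3×44 + 7×19
  = 7×63 − 10×44
So 44⁻¹ ≡ −10 ≡ 53 (mod 63).

53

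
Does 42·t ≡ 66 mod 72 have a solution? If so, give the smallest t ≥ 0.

gcd(42, 72) = 6, and 6 | 66, so solutions exist.
Divide through by 6: 7·t ≡ 11 mod 12.
7⁻¹ ≡ 7 (mod 12).
t ≡ 7·11 ≡ 5 (mod 12).
The smallest non-negative solution is t = 5.

5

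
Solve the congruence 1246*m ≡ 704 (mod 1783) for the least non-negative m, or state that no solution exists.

344

gcd(1246, 1783) = 1, so a unique solution mod 1783 exists.
1246⁻¹ ≡ 1358 (mod 1783).
m ≡ 1358*704 ≡ 344 (mod 1783).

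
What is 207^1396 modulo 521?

By square-and-multiply:
1396 in binary is 10101110100, i.e. 1396 = 1024 + 256 + 64 + 32 + 16 + 4.
207^1 ≡ 207 (mod 521)
207^2 ≡ 207^2 = 42849 ≡ 127 (mod 521)
207^4 ≡ 127^2 = 16129 ≡ 499 (mod 521)
207^8 ≡ 499^2 = 249001 ≡ 484 (mod 521)
207^16 ≡ 484^2 = 234256 ≡ 327 (mod 521)
207^32 ≡ 327^2 = 106929 ≡ 124 (mod 521)
207^64 ≡ 124^2 = 15376 ≡ 267 (mod 521)
207^128 ≡ 267^2 = 71289 ≡ 433 (mod 521)
207^256 ≡ 433^2 = 187489 ≡ 450 (mod 521)
207^512 ≡ 450^2 = 202500 ≡ 352 (mod 521)
207^1024 ≡ 352^2 = 123904 ≡ 427 (mod 521)
207^1396 = 207^1024 · 207^256 · 207^64 · 207^32 · 207^16 · 207^4 ≡ 427 · 450 · 267 · 124 · 327 · 499 (mod 521).
Accumulate the product:
427 · 450 = 192150 ≡ 422
422 · 267 = 112674 ≡ 138
138 · 124 = 17112 ≡ 440
440 · 327 = 143880 ≡ 84
84 · 499 = 41916 ≡ 236

236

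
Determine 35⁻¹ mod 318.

209

318 = 9·35 + 3
35 = 11·3 + 2
3 = 1·2 + 1
2 = 2·1 + 0
gcd(35, 318) = 1, so the inverse exists.
Bézout: 1 = 12·318 − 109·35.
So 35⁻¹ ≡ −109 ≡ 209 (mod 318).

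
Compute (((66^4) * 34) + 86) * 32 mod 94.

(66)^4 ≡ 84 (mod 94)
84 * 34 = 2856 ≡ 36 (mod 94)
36 + 86 = 122 ≡ 28 (mod 94)
28 * 32 = 896 ≡ 50 (mod 94)

50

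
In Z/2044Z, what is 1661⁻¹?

By the extended Euclidean algorithm:
2044 = 1*1661 + 383
1661 = 4*383 + 129
383 = 2*129 + 125
129 = 1*125 + 4
125 = 31*4 + 1
4 = 4*1 + 0
gcd(1661, 2044) = 1, so the inverse exists.
Back-substitute for 1:
1 = 1*125 − 31*4
  = −31*129 + 32*125
  = 32*383 − 95*129
  = −95*1661 + 412*383
  = 412*2044 − 507*1661
So 1661⁻¹ ≡ −507 ≡ 1537 (mod 2044).

1537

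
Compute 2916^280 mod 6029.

280 in binary is 100011000, i.e. 280 = 256 + 16 + 8.
2916^1 ≡ 2916 (mod 6029)
2916^2 ≡ 2916^2 = 8503056 ≡ 2166 (mod 6029)
2916^4 ≡ 2166^2 = 4691556 ≡ 994 (mod 6029)
2916^8 ≡ 994^2 = 988036 ≡ 5309 (mod 6029)
2916^16 ≡ 5309^2 = 28185481 ≡ 5935 (mod 6029)
2916^32 ≡ 5935^2 = 35224225 ≡ 2807 (mod 6029)
2916^64 ≡ 2807^2 = 7879249 ≡ 5375 (mod 6029)
2916^128 ≡ 5375^2 = 28890625 ≡ 5686 (mod 6029)
2916^256 ≡ 5686^2 = 32330596 ≡ 3098 (mod 6029)
2916^280 = 2916^256 × 2916^16 × 2916^8 ≡ 3098 × 5935 × 5309 (mod 6029).
Accumulate the product:
3098 × 5935 = 18386630 ≡ 4209
4209 × 5309 = 22345581 ≡ 2107

2107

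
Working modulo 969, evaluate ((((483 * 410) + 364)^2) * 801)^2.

480

483 * 410 = 198030 ≡ 354 (mod 969)
354 + 364 = 718
(718)^2 ≡ 16 (mod 969)
16 * 801 = 12816 ≡ 219 (mod 969)
(219)^2 ≡ 480 (mod 969)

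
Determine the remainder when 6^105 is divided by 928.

Using repeated squaring:
105 in binary is 1101001, i.e. 105 = 64 + 32 + 8 + 1.
6^1 ≡ 6 (mod 928)
6^2 ≡ 6^2 = 36 (mod 928)
6^4 ≡ 36^2 = 1296 ≡ 368 (mod 928)
6^8 ≡ 368^2 = 135424 ≡ 864 (mod 928)
6^16 ≡ 864^2 = 746496 ≡ 384 (mod 928)
6^32 ≡ 384^2 = 147456 ≡ 832 (mod 928)
6^64 ≡ 832^2 = 692224 ≡ 864 (mod 928)
6^105 = 6^64 * 6^32 * 6^8 * 6^1 ≡ 864 * 832 * 864 * 6 (mod 928).
Accumulate the product:
864 * 832 = 718848 ≡ 576
576 * 864 = 497664 ≡ 256
256 * 6 = 1536 ≡ 608

608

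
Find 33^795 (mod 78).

57

795 in binary is 1100011011, i.e. 795 = 512 + 256 + 16 + 8 + 2 + 1.
33^1 ≡ 33 (mod 78)
33^2 ≡ 33^2 = 1089 ≡ 75 (mod 78)
33^4 ≡ 75^2 = 5625 ≡ 9 (mod 78)
33^8 ≡ 9^2 = 81 ≡ 3 (mod 78)
33^16 ≡ 3^2 = 9 (mod 78)
33^32 ≡ 9^2 = 81 ≡ 3 (mod 78)
33^64 ≡ 3^2 = 9 (mod 78)
33^128 ≡ 9^2 = 81 ≡ 3 (mod 78)
33^256 ≡ 3^2 = 9 (mod 78)
33^512 ≡ 9^2 = 81 ≡ 3 (mod 78)
33^795 = 33^512 * 33^256 * 33^16 * 33^8 * 33^2 * 33^1 ≡ 3 * 9 * 9 * 3 * 75 * 33 (mod 78).
Accumulate the product:
3 * 9 = 27
27 * 9 = 243 ≡ 9
9 * 3 = 27
27 * 75 = 2025 ≡ 75
75 * 33 = 2475 ≡ 57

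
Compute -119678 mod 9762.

7228

-119678 = -13×9762 + 7228, so -119678 ≡ 7228 (mod 9762).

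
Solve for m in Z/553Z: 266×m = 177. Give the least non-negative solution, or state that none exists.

no solution

gcd(266, 553) = 7, and 7 does not divide 177.
So the congruence has no solution.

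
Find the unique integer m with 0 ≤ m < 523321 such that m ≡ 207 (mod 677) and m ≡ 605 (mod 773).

117328

677⁻¹ mod 773: 677·620 ≡ 1 (mod 773), so 677⁻¹ ≡ 620.
m = 207 + 677·((605 − 207)·620 mod 773) = 207 + 677·173 = 117328.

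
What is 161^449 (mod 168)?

449 in binary is 111000001, i.e. 449 = 256 + 128 + 64 + 1.
161^1 ≡ 161 (mod 168)
161^2 ≡ 161^2 = 25921 ≡ 49 (mod 168)
161^4 ≡ 49^2 = 2401 ≡ 49 (mod 168)
161^8 ≡ 49^2 = 2401 ≡ 49 (mod 168)
161^16 ≡ 49^2 = 2401 ≡ 49 (mod 168)
161^32 ≡ 49^2 = 2401 ≡ 49 (mod 168)
161^64 ≡ 49^2 = 2401 ≡ 49 (mod 168)
161^128 ≡ 49^2 = 2401 ≡ 49 (mod 168)
161^256 ≡ 49^2 = 2401 ≡ 49 (mod 168)
161^449 = 161^256 * 161^128 * 161^64 * 161^1 ≡ 49 * 49 * 49 * 161 (mod 168).
Accumulate the product:
49 * 49 = 2401 ≡ 49
49 * 49 = 2401 ≡ 49
49 * 161 = 7889 ≡ 161

161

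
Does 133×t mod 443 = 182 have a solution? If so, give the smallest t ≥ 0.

48

gcd(133, 443) = 1, so a unique solution mod 443 exists.
133⁻¹ ≡ 10 (mod 443).
t ≡ 10×182 ≡ 48 (mod 443).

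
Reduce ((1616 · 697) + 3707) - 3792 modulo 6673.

5203

1616 · 697 = 1126352 ≡ 5288 (mod 6673)
5288 + 3707 = 8995 ≡ 2322 (mod 6673)
2322 - 3792 = -1470 ≡ 5203 (mod 6673)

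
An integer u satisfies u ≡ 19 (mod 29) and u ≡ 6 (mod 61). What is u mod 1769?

860

29⁻¹ mod 61: 29*40 ≡ 1 (mod 61), so 29⁻¹ ≡ 40.
u = 19 + 29*((6 − 19)*40 mod 61) = 19 + 29*29 = 860.
Check: 860 mod 29 = 19, 860 mod 61 = 6. ✓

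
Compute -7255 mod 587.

-7255 = -13·587 + 376, so -7255 ≡ 376 (mod 587).

376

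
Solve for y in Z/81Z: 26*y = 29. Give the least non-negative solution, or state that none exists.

79

gcd(26, 81) = 1, so a unique solution mod 81 exists.
26⁻¹ ≡ 53 (mod 81).
y ≡ 53*29 ≡ 79 (mod 81).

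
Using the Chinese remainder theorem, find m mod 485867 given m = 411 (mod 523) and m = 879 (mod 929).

4595

523⁻¹ mod 929: 523×135 ≡ 1 (mod 929), so 523⁻¹ ≡ 135.
m = 411 + 523×((879 − 411)×135 mod 929) = 411 + 523×8 = 4595.
Check: 4595 mod 523 = 411, 4595 mod 929 = 879. ✓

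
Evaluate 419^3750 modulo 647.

3750 in binary is 111010100110, i.e. 3750 = 2048 + 1024 + 512 + 128 + 32 + 4 + 2.
419^1 ≡ 419 (mod 647)
419^2 ≡ 419^2 = 175561 ≡ 224 (mod 647)
419^4 ≡ 224^2 = 50176 ≡ 357 (mod 647)
419^8 ≡ 357^2 = 127449 ≡ 637 (mod 647)
419^16 ≡ 637^2 = 405769 ≡ 100 (mod 647)
419^32 ≡ 100^2 = 10000 ≡ 295 (mod 647)
419^64 ≡ 295^2 = 87025 ≡ 327 (mod 647)
419^128 ≡ 327^2 = 106929 ≡ 174 (mod 647)
419^256 ≡ 174^2 = 30276 ≡ 514 (mod 647)
419^512 ≡ 514^2 = 264196 ≡ 220 (mod 647)
419^1024 ≡ 220^2 = 48400 ≡ 522 (mod 647)
419^2048 ≡ 522^2 = 272484 ≡ 97 (mod 647)
419^3750 = 419^2048 · 419^1024 · 419^512 · 419^128 · 419^32 · 419^4 · 419^2 ≡ 97 · 522 · 220 · 174 · 295 · 357 · 224 (mod 647).
Accumulate the product:
97 · 522 = 50634 ≡ 168
168 · 220 = 36960 ≡ 81
81 · 174 = 14094 ≡ 507
507 · 295 = 149565 ≡ 108
108 · 357 = 38556 ≡ 383
383 · 224 = 85792 ≡ 388

388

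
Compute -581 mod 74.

11

-581 = -8·74 + 11, so -581 ≡ 11 (mod 74).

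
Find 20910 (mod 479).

313

20910 = 43*479 + 313, so 20910 ≡ 313 (mod 479).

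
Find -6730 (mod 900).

470

-6730 = -8·900 + 470, so -6730 ≡ 470 (mod 900).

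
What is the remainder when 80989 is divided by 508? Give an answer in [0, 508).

217

80989 = 159*508 + 217, so 80989 ≡ 217 (mod 508).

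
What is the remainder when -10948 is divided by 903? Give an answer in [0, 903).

791

-10948 = -13·903 + 791, so -10948 ≡ 791 (mod 903).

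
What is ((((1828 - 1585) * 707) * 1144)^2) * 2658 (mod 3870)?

1828 - 1585 = 243
243 * 707 = 171801 ≡ 1521 (mod 3870)
1521 * 1144 = 1740024 ≡ 2394 (mod 3870)
(2394)^2 ≡ 3636 (mod 3870)
3636 * 2658 = 9664488 ≡ 1098 (mod 3870)

1098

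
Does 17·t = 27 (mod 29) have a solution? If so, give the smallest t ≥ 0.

gcd(17, 29) = 1, so a unique solution mod 29 exists.
17⁻¹ ≡ 12 (mod 29).
t ≡ 12·27 ≡ 5 (mod 29).

5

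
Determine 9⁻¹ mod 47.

21

Run the extended Euclidean algorithm:
47 = 5×9 + 2
9 = 4×2 + 1
2 = 2×1 + 0
gcd(9, 47) = 1, so the inverse exists.
Back-substitute for 1:
1 = 1×9 − 4×2
  = −4×47 + 21×9
So 9⁻¹ ≡ 21 (mod 47).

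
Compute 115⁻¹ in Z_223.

By the extended Euclidean algorithm:
223 = 1×115 + 108
115 = 1×108 + 7
108 = 15×7 + 3
7 = 2×3 + 1
3 = 3×1 + 0
gcd(115, 223) = 1, so the inverse exists.
Bézout: 1 = −33×223 + 64×115.
So 115⁻¹ ≡ 64 (mod 223).

64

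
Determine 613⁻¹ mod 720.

397

By the extended Euclidean algorithm:
720 = 1*613 + 107
613 = 5*107 + 78
107 = 1*78 + 29
78 = 2*29 + 20
29 = 1*20 + 9
20 = 2*9 + 2
9 = 4*2 + 1
2 = 2*1 + 0
gcd(613, 720) = 1, so the inverse exists.
Back-substitute for 1:
1 = 1*9 − 4*2
  = −4*20 + 9*9
  = 9*29 − 13*20
  = −13*78 + 35*29
  = 35*107 − 48*78
  = −48*613 + 275*107
  = 275*720 − 323*613
So 613⁻¹ ≡ −323 ≡ 397 (mod 720).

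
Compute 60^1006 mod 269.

191

60^1 ≡ 60 (mod 269)
60^2 ≡ 60^2 = 3600 ≡ 103 (mod 269)
60^4 ≡ 103^2 = 10609 ≡ 118 (mod 269)
60^8 ≡ 118^2 = 13924 ≡ 205 (mod 269)
60^16 ≡ 205^2 = 42025 ≡ 61 (mod 269)
60^32 ≡ 61^2 = 3721 ≡ 224 (mod 269)
60^64 ≡ 224^2 = 50176 ≡ 142 (mod 269)
60^128 ≡ 142^2 = 20164 ≡ 258 (mod 269)
60^256 ≡ 258^2 = 66564 ≡ 121 (mod 269)
60^512 ≡ 121^2 = 14641 ≡ 115 (mod 269)
60^1006 = 60^512 · 60^256 · 60^128 · 60^64 · 60^32 · 60^8 · 60^4 · 60^2 ≡ 115 · 121 · 258 · 142 · 224 · 205 · 118 · 103 (mod 269).
Accumulate the product:
115 · 121 = 13915 ≡ 196
196 · 258 = 50568 ≡ 265
265 · 142 = 37630 ≡ 239
239 · 224 = 53536 ≡ 5
5 · 205 = 1025 ≡ 218
218 · 118 = 25724 ≡ 169
169 · 103 = 17407 ≡ 191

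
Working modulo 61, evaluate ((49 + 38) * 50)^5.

48

49 + 38 = 87 ≡ 26 (mod 61)
26 * 50 = 1300 ≡ 19 (mod 61)
(19)^5 ≡ 48 (mod 61)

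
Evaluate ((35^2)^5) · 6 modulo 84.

(35)^2 ≡ 49 (mod 84)
(49)^5 ≡ 49 (mod 84)
49 · 6 = 294 ≡ 42 (mod 84)

42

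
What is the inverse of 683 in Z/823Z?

629

By the extended Euclidean algorithm:
823 = 1*683 + 140
683 = 4*140 + 123
140 = 1*123 + 17
123 = 7*17 + 4
17 = 4*4 + 1
4 = 4*1 + 0
gcd(683, 823) = 1, so the inverse exists.
Bézout: 1 = 161*823 − 194*683.
So 683⁻¹ ≡ −194 ≡ 629 (mod 823).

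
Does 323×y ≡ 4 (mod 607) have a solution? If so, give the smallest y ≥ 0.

436

gcd(323, 607) = 1, so a unique solution mod 607 exists.
323⁻¹ ≡ 109 (mod 607).
y ≡ 109×4 ≡ 436 (mod 607).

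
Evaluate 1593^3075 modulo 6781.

Using repeated squaring:
3075 in binary is 110000000011, i.e. 3075 = 2048 + 1024 + 2 + 1.
1593^1 ≡ 1593 (mod 6781)
1593^2 ≡ 1593^2 = 2537649 ≡ 1555 (mod 6781)
1593^4 ≡ 1555^2 = 2418025 ≡ 3989 (mod 6781)
1593^8 ≡ 3989^2 = 15912121 ≡ 3895 (mod 6781)
1593^16 ≡ 3895^2 = 15171025 ≡ 1928 (mod 6781)
1593^32 ≡ 1928^2 = 3717184 ≡ 1196 (mod 6781)
1593^64 ≡ 1196^2 = 1430416 ≡ 6406 (mod 6781)
1593^128 ≡ 6406^2 = 41036836 ≡ 5005 (mod 6781)
1593^256 ≡ 5005^2 = 25050025 ≡ 1011 (mod 6781)
1593^512 ≡ 1011^2 = 1022121 ≡ 4971 (mod 6781)
1593^1024 ≡ 4971^2 = 24710841 ≡ 877 (mod 6781)
1593^2048 ≡ 877^2 = 769129 ≡ 2876 (mod 6781)
1593^3075 = 1593^2048 * 1593^1024 * 1593^2 * 1593^1 ≡ 2876 * 877 * 1555 * 1593 (mod 6781).
Accumulate the product:
2876 * 877 = 2522252 ≡ 6501
6501 * 1555 = 10109055 ≡ 5365
5365 * 1593 = 8546445 ≡ 2385

2385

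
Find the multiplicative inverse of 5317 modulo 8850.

8850 = 1·5317 + 3533
5317 = 1·3533 + 1784
3533 = 1·1784 + 1749
1784 = 1·1749 + 35
1749 = 49·35 + 34
35 = 1·34 + 1
34 = 34·1 + 0
gcd(5317, 8850) = 1, so the inverse exists.
Back-substitute for 1:
1 = 1·35 − 1·34
  = −1·1749 + 50·35
  = 50·1784 − 51·1749
  = −51·3533 + 101·1784
  = 101·5317 − 152·3533
  = −152·8850 + 253·5317
So 5317⁻¹ ≡ 253 (mod 8850).

253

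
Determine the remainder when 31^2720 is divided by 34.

31^1 ≡ 31 (mod 34)
31^2 ≡ 31^2 = 961 ≡ 9 (mod 34)
31^4 ≡ 9^2 = 81 ≡ 13 (mod 34)
31^8 ≡ 13^2 = 169 ≡ 33 (mod 34)
31^16 ≡ 33^2 = 1089 ≡ 1 (mod 34)
31^32 ≡ 1^2 = 1 (mod 34)
31^64 ≡ 1^2 = 1 (mod 34)
31^128 ≡ 1^2 = 1 (mod 34)
31^256 ≡ 1^2 = 1 (mod 34)
31^512 ≡ 1^2 = 1 (mod 34)
31^1024 ≡ 1^2 = 1 (mod 34)
31^2048 ≡ 1^2 = 1 (mod 34)
31^2720 = 31^2048 * 31^512 * 31^128 * 31^32 ≡ 1 * 1 * 1 * 1 (mod 34).
Accumulate the product:
1 * 1 = 1
1 * 1 = 1
1 * 1 = 1

1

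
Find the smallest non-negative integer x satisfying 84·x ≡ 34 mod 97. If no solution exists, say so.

72

gcd(84, 97) = 1, so a unique solution mod 97 exists.
84⁻¹ ≡ 82 (mod 97).
x ≡ 82·34 ≡ 72 (mod 97).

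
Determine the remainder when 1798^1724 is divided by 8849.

7807

1724 in binary is 11010111100, i.e. 1724 = 1024 + 512 + 128 + 32 + 16 + 8 + 4.
1798^1 ≡ 1798 (mod 8849)
1798^2 ≡ 1798^2 = 3232804 ≡ 2919 (mod 8849)
1798^4 ≡ 2919^2 = 8520561 ≡ 7823 (mod 8849)
1798^8 ≡ 7823^2 = 61199329 ≡ 8494 (mod 8849)
1798^16 ≡ 8494^2 = 72148036 ≡ 2139 (mod 8849)
1798^32 ≡ 2139^2 = 4575321 ≡ 388 (mod 8849)
1798^64 ≡ 388^2 = 150544 ≡ 111 (mod 8849)
1798^128 ≡ 111^2 = 12321 ≡ 3472 (mod 8849)
1798^256 ≡ 3472^2 = 12054784 ≡ 2446 (mod 8849)
1798^512 ≡ 2446^2 = 5982916 ≡ 992 (mod 8849)
1798^1024 ≡ 992^2 = 984064 ≡ 1825 (mod 8849)
1798^1724 = 1798^1024 * 1798^512 * 1798^128 * 1798^32 * 1798^16 * 1798^8 * 1798^4 ≡ 1825 * 992 * 3472 * 388 * 2139 * 8494 * 7823 (mod 8849).
Accumulate the product:
1825 * 992 = 1810400 ≡ 5204
5204 * 3472 = 18068288 ≡ 7479
7479 * 388 = 2901852 ≡ 8229
8229 * 2139 = 17601831 ≡ 1170
1170 * 8494 = 9937980 ≡ 553
553 * 7823 = 4326119 ≡ 7807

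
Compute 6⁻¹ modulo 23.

Run the extended Euclidean algorithm:
23 = 3·6 + 5
6 = 1·5 + 1
5 = 5·1 + 0
gcd(6, 23) = 1, so the inverse exists.
Back-substitute for 1:
1 = 1·6 − 1·5
  = −1·23 + 4·6
So 6⁻¹ ≡ 4 (mod 23).

4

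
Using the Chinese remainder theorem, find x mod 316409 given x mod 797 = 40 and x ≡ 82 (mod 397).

11198

797⁻¹ mod 397: 797*265 ≡ 1 (mod 397), so 797⁻¹ ≡ 265.
x = 40 + 797*((82 − 40)*265 mod 397) = 40 + 797*14 = 11198.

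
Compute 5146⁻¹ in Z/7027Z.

7027 = 1×5146 + 1881
5146 = 2×1881 + 1384
1881 = 1×1384 + 497
1384 = 2×497 + 390
497 = 1×390 + 107
390 = 3×107 + 69
107 = 1×69 + 38
69 = 1×38 + 31
38 = 1×31 + 7
31 = 4×7 + 3
7 = 2×3 + 1
3 = 3×1 + 0
gcd(5146, 7027) = 1, so the inverse exists.
Back-substitute for 1:
1 = 1×7 − 2×3
  = −2×31 + 9×7
  = 9×38 − 11×31
  = −11×69 + 20×38
  = 20×107 − 31×69
  = −31×390 + 113×107
  = 113×497 − 144×390
  = −144×1384 + 401×497
  = 401×1881 − 545×1384
  = −545×5146 + 1491×1881
  = 1491×7027 − 2036×5146
So 5146⁻¹ ≡ −2036 ≡ 4991 (mod 7027).

4991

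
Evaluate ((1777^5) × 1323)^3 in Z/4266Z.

891

(1777)^5 ≡ 3355 (mod 4266)
3355 × 1323 = 4438665 ≡ 2025 (mod 4266)
(2025)^3 ≡ 891 (mod 4266)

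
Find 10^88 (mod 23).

1

By square-and-multiply:
88 in binary is 1011000, i.e. 88 = 64 + 16 + 8.
10^1 ≡ 10 (mod 23)
10^2 ≡ 10^2 = 100 ≡ 8 (mod 23)
10^4 ≡ 8^2 = 64 ≡ 18 (mod 23)
10^8 ≡ 18^2 = 324 ≡ 2 (mod 23)
10^16 ≡ 2^2 = 4 (mod 23)
10^32 ≡ 4^2 = 16 (mod 23)
10^64 ≡ 16^2 = 256 ≡ 3 (mod 23)
10^88 = 10^64 · 10^16 · 10^8 ≡ 3 · 4 · 2 (mod 23).
Accumulate the product:
3 · 4 = 12
12 · 2 = 24 ≡ 1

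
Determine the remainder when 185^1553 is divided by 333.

74

185^1 ≡ 185 (mod 333)
185^2 ≡ 185^2 = 34225 ≡ 259 (mod 333)
185^4 ≡ 259^2 = 67081 ≡ 148 (mod 333)
185^8 ≡ 148^2 = 21904 ≡ 259 (mod 333)
185^16 ≡ 259^2 = 67081 ≡ 148 (mod 333)
185^32 ≡ 148^2 = 21904 ≡ 259 (mod 333)
185^64 ≡ 259^2 = 67081 ≡ 148 (mod 333)
185^128 ≡ 148^2 = 21904 ≡ 259 (mod 333)
185^256 ≡ 259^2 = 67081 ≡ 148 (mod 333)
185^512 ≡ 148^2 = 21904 ≡ 259 (mod 333)
185^1024 ≡ 259^2 = 67081 ≡ 148 (mod 333)
185^1553 = 185^1024 × 185^512 × 185^16 × 185^1 ≡ 148 × 259 × 148 × 185 (mod 333).
Accumulate the product:
148 × 259 = 38332 ≡ 37
37 × 148 = 5476 ≡ 148
148 × 185 = 27380 ≡ 74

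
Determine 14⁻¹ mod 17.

By the extended Euclidean algorithm:
17 = 1·14 + 3
14 = 4·3 + 2
3 = 1·2 + 1
2 = 2·1 + 0
gcd(14, 17) = 1, so the inverse exists.
Back-substitute for 1:
1 = 1·3 − 1·2
  = −1·14 + 5·3
  = 5·17 − 6·14
So 14⁻¹ ≡ −6 ≡ 11 (mod 17).

11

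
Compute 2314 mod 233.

2314 = 9*233 + 217, so 2314 ≡ 217 (mod 233).

217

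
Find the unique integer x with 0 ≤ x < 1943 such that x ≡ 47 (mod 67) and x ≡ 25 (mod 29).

315

67⁻¹ mod 29: 67·13 ≡ 1 (mod 29), so 67⁻¹ ≡ 13.
x = 47 + 67·((25 − 47)·13 mod 29) = 47 + 67·4 = 315.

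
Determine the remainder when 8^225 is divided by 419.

By square-and-multiply:
225 in binary is 11100001, i.e. 225 = 128 + 64 + 32 + 1.
8^1 ≡ 8 (mod 419)
8^2 ≡ 8^2 = 64 (mod 419)
8^4 ≡ 64^2 = 4096 ≡ 325 (mod 419)
8^8 ≡ 325^2 = 105625 ≡ 37 (mod 419)
8^16 ≡ 37^2 = 1369 ≡ 112 (mod 419)
8^32 ≡ 112^2 = 12544 ≡ 393 (mod 419)
8^64 ≡ 393^2 = 154449 ≡ 257 (mod 419)
8^128 ≡ 257^2 = 66049 ≡ 266 (mod 419)
8^225 = 8^128 * 8^64 * 8^32 * 8^1 ≡ 266 * 257 * 393 * 8 (mod 419).
Accumulate the product:
266 * 257 = 68362 ≡ 65
65 * 393 = 25545 ≡ 405
405 * 8 = 3240 ≡ 307

307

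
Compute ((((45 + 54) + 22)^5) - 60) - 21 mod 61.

45 + 54 = 99 ≡ 38 (mod 61)
38 + 22 = 60
(60)^5 ≡ 60 (mod 61)
60 - 60 = 0
0 - 21 = -21 ≡ 40 (mod 61)

40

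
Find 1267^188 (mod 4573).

543

By square-and-multiply:
188 in binary is 10111100, i.e. 188 = 128 + 32 + 16 + 8 + 4.
1267^1 ≡ 1267 (mod 4573)
1267^2 ≡ 1267^2 = 1605289 ≡ 166 (mod 4573)
1267^4 ≡ 166^2 = 27556 ≡ 118 (mod 4573)
1267^8 ≡ 118^2 = 13924 ≡ 205 (mod 4573)
1267^16 ≡ 205^2 = 42025 ≡ 868 (mod 4573)
1267^32 ≡ 868^2 = 753424 ≡ 3452 (mod 4573)
1267^64 ≡ 3452^2 = 11916304 ≡ 3639 (mod 4573)
1267^128 ≡ 3639^2 = 13242321 ≡ 3486 (mod 4573)
1267^188 = 1267^128 × 1267^32 × 1267^16 × 1267^8 × 1267^4 ≡ 3486 × 3452 × 868 × 205 × 118 (mod 4573).
Accumulate the product:
3486 × 3452 = 12033672 ≡ 2109
2109 × 868 = 1830612 ≡ 1412
1412 × 205 = 289460 ≡ 1361
1361 × 118 = 160598 ≡ 543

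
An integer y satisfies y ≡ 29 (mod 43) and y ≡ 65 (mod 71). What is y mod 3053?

43⁻¹ mod 71: 43×38 ≡ 1 (mod 71), so 43⁻¹ ≡ 38.
y = 29 + 43×((65 − 29)×38 mod 71) = 29 + 43×19 = 846.

846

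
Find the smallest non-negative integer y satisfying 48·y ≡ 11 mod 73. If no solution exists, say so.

gcd(48, 73) = 1, so a unique solution mod 73 exists.
48⁻¹ ≡ 35 (mod 73).
y ≡ 35·11 ≡ 20 (mod 73).

20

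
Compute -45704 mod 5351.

2455

-45704 = -9×5351 + 2455, so -45704 ≡ 2455 (mod 5351).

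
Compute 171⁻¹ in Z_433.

Run the extended Euclidean algorithm:
433 = 2·171 + 91
171 = 1·91 + 80
91 = 1·80 + 11
80 = 7·11 + 3
11 = 3·3 + 2
3 = 1·2 + 1
2 = 2·1 + 0
gcd(171, 433) = 1, so the inverse exists.
Bézout: 1 = −62·433 + 157·171.
So 171⁻¹ ≡ 157 (mod 433).

157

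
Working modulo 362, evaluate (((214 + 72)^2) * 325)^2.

214 + 72 = 286
(286)^2 ≡ 346 (mod 362)
346 * 325 = 112450 ≡ 230 (mod 362)
(230)^2 ≡ 48 (mod 362)

48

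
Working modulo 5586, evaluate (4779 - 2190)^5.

4779 - 2190 = 2589
(2589)^5 ≡ 4227 (mod 5586)

4227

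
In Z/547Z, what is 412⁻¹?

235

By the extended Euclidean algorithm:
547 = 1*412 + 135
412 = 3*135 + 7
135 = 19*7 + 2
7 = 3*2 + 1
2 = 2*1 + 0
gcd(412, 547) = 1, so the inverse exists.
Back-substitute for 1:
1 = 1*7 − 3*2
  = −3*135 + 58*7
  = 58*412 − 177*135
  = −177*547 + 235*412
So 412⁻¹ ≡ 235 (mod 547).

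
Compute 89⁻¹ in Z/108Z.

Run the extended Euclidean algorithm:
108 = 1·89 + 19
89 = 4·19 + 13
19 = 1·13 + 6
13 = 2·6 + 1
6 = 6·1 + 0
gcd(89, 108) = 1, so the inverse exists.
Back-substitute for 1:
1 = 1·13 − 2·6
  = −2·19 + 3·13
  = 3·89 − 14·19
  = −14·108 + 17·89
So 89⁻¹ ≡ 17 (mod 108).

17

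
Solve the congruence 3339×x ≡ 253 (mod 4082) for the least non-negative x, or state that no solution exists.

1505

gcd(3339, 4082) = 1, so a unique solution mod 4082 exists.
3339⁻¹ ≡ 1813 (mod 4082).
x ≡ 1813×253 ≡ 1505 (mod 4082).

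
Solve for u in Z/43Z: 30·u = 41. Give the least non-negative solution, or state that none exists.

gcd(30, 43) = 1, so a unique solution mod 43 exists.
30⁻¹ ≡ 33 (mod 43).
u ≡ 33·41 ≡ 20 (mod 43).

20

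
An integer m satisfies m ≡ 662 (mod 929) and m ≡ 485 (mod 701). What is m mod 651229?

642601

929⁻¹ mod 701: 929*206 ≡ 1 (mod 701), so 929⁻¹ ≡ 206.
m = 662 + 929*((485 − 662)*206 mod 701) = 662 + 929*691 = 642601.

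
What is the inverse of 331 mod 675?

571

675 = 2*331 + 13
331 = 25*13 + 6
13 = 2*6 + 1
6 = 6*1 + 0
gcd(331, 675) = 1, so the inverse exists.
Bézout: 1 = 51*675 − 104*331.
So 331⁻¹ ≡ −104 ≡ 571 (mod 675).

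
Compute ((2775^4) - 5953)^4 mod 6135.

(2775)^4 ≡ 4410 (mod 6135)
4410 - 5953 = -1543 ≡ 4592 (mod 6135)
(4592)^4 ≡ 5236 (mod 6135)

5236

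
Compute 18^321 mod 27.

By square-and-multiply:
321 in binary is 101000001, i.e. 321 = 256 + 64 + 1.
18^1 ≡ 18 (mod 27)
18^2 ≡ 18^2 = 324 ≡ 0 (mod 27)
18^4 ≡ 0^2 = 0 (mod 27)
18^8 ≡ 0^2 = 0 (mod 27)
18^16 ≡ 0^2 = 0 (mod 27)
18^32 ≡ 0^2 = 0 (mod 27)
18^64 ≡ 0^2 = 0 (mod 27)
18^128 ≡ 0^2 = 0 (mod 27)
18^256 ≡ 0^2 = 0 (mod 27)
18^321 = 18^256 · 18^64 · 18^1 ≡ 0 · 0 · 18 (mod 27).
Accumulate the product:
0 · 0 = 0
0 · 18 = 0

0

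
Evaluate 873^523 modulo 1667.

523 in binary is 1000001011, i.e. 523 = 512 + 8 + 2 + 1.
873^1 ≡ 873 (mod 1667)
873^2 ≡ 873^2 = 762129 ≡ 310 (mod 1667)
873^4 ≡ 310^2 = 96100 ≡ 1081 (mod 1667)
873^8 ≡ 1081^2 = 1168561 ≡ 1661 (mod 1667)
873^16 ≡ 1661^2 = 2758921 ≡ 36 (mod 1667)
873^32 ≡ 36^2 = 1296 (mod 1667)
873^64 ≡ 1296^2 = 1679616 ≡ 947 (mod 1667)
873^128 ≡ 947^2 = 896809 ≡ 1630 (mod 1667)
873^256 ≡ 1630^2 = 2656900 ≡ 1369 (mod 1667)
873^512 ≡ 1369^2 = 1874161 ≡ 453 (mod 1667)
873^523 = 873^512 × 873^8 × 873^2 × 873^1 ≡ 453 × 1661 × 310 × 873 (mod 1667).
Accumulate the product:
453 × 1661 = 752433 ≡ 616
616 × 310 = 190960 ≡ 922
922 × 873 = 804906 ≡ 1412

1412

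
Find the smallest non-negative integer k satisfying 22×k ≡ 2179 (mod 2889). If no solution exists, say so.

gcd(22, 2889) = 1, so a unique solution mod 2889 exists.
22⁻¹ ≡ 394 (mod 2889).
k ≡ 394×2179 ≡ 493 (mod 2889).

493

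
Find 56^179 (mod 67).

Compute successive squares:
179 in binary is 10110011, i.e. 179 = 128 + 32 + 16 + 2 + 1.
56^1 ≡ 56 (mod 67)
56^2 ≡ 56^2 = 3136 ≡ 54 (mod 67)
56^4 ≡ 54^2 = 2916 ≡ 35 (mod 67)
56^8 ≡ 35^2 = 1225 ≡ 19 (mod 67)
56^16 ≡ 19^2 = 361 ≡ 26 (mod 67)
56^32 ≡ 26^2 = 676 ≡ 6 (mod 67)
56^64 ≡ 6^2 = 36 (mod 67)
56^128 ≡ 36^2 = 1296 ≡ 23 (mod 67)
56^179 = 56^128 * 56^32 * 56^16 * 56^2 * 56^1 ≡ 23 * 6 * 26 * 54 * 56 (mod 67).
Accumulate the product:
23 * 6 = 138 ≡ 4
4 * 26 = 104 ≡ 37
37 * 54 = 1998 ≡ 55
55 * 56 = 3080 ≡ 65

65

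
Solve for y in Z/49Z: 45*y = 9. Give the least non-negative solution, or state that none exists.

gcd(45, 49) = 1, so a unique solution mod 49 exists.
45⁻¹ ≡ 12 (mod 49).
y ≡ 12*9 ≡ 10 (mod 49).

10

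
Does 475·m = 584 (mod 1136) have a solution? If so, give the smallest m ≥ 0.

gcd(475, 1136) = 1, so a unique solution mod 1136 exists.
475⁻¹ ≡ 739 (mod 1136).
m ≡ 739·584 ≡ 1032 (mod 1136).

1032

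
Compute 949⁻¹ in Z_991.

By the extended Euclidean algorithm:
991 = 1×949 + 42
949 = 22×42 + 25
42 = 1×25 + 17
25 = 1×17 + 8
17 = 2×8 + 1
8 = 8×1 + 0
gcd(949, 991) = 1, so the inverse exists.
Bézout: 1 = 113×991 − 118×949.
So 949⁻¹ ≡ −118 ≡ 873 (mod 991).

873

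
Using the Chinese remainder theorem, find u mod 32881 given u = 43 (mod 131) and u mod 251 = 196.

698

131⁻¹ mod 251: 131*23 ≡ 1 (mod 251), so 131⁻¹ ≡ 23.
u = 43 + 131*((196 − 43)*23 mod 251) = 43 + 131*5 = 698.
Check: 698 mod 131 = 43, 698 mod 251 = 196. ✓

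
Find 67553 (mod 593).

67553 = 113×593 + 544, so 67553 ≡ 544 (mod 593).

544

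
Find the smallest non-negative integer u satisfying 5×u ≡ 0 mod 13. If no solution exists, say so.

0

gcd(5, 13) = 1, so a unique solution mod 13 exists.
5⁻¹ ≡ 8 (mod 13).
u ≡ 8×0 ≡ 0 (mod 13).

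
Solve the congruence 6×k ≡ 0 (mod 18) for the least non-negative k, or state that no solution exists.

gcd(6, 18) = 6, and 6 | 0, so solutions exist.
Divide through by 6: 1×k ≡ 0 (mod 3).
1⁻¹ ≡ 1 (mod 3).
k ≡ 1×0 ≡ 0 (mod 3).
The smallest non-negative solution is k = 0.

0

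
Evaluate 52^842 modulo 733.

272

Using repeated squaring:
842 in binary is 1101001010, i.e. 842 = 512 + 256 + 64 + 8 + 2.
52^1 ≡ 52 (mod 733)
52^2 ≡ 52^2 = 2704 ≡ 505 (mod 733)
52^4 ≡ 505^2 = 255025 ≡ 674 (mod 733)
52^8 ≡ 674^2 = 454276 ≡ 549 (mod 733)
52^16 ≡ 549^2 = 301401 ≡ 138 (mod 733)
52^32 ≡ 138^2 = 19044 ≡ 719 (mod 733)
52^64 ≡ 719^2 = 516961 ≡ 196 (mod 733)
52^128 ≡ 196^2 = 38416 ≡ 300 (mod 733)
52^256 ≡ 300^2 = 90000 ≡ 574 (mod 733)
52^512 ≡ 574^2 = 329476 ≡ 359 (mod 733)
52^842 = 52^512 * 52^256 * 52^64 * 52^8 * 52^2 ≡ 359 * 574 * 196 * 549 * 505 (mod 733).
Accumulate the product:
359 * 574 = 206066 ≡ 93
93 * 196 = 18228 ≡ 636
636 * 549 = 349164 ≡ 256
256 * 505 = 129280 ≡ 272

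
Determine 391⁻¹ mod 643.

569

Run the extended Euclidean algorithm:
643 = 1×391 + 252
391 = 1×252 + 139
252 = 1×139 + 113
139 = 1×113 + 26
113 = 4×26 + 9
26 = 2×9 + 8
9 = 1×8 + 1
8 = 8×1 + 0
gcd(391, 643) = 1, so the inverse exists.
Bézout: 1 = 45×643 − 74×391.
So 391⁻¹ ≡ −74 ≡ 569 (mod 643).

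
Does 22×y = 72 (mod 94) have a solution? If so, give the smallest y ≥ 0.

gcd(22, 94) = 2, and 2 | 72, so solutions exist.
Divide through by 2: 11×y ≡ 36 mod 47.
11⁻¹ ≡ 30 (mod 47).
y ≡ 30×36 ≡ 46 (mod 47).
The smallest non-negative solution is y = 46.

46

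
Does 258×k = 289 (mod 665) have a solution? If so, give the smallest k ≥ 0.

313

gcd(258, 665) = 1, so a unique solution mod 665 exists.
258⁻¹ ≡ 482 (mod 665).
k ≡ 482×289 ≡ 313 (mod 665).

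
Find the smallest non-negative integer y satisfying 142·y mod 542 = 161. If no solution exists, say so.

gcd(142, 542) = 2, and 2 does not divide 161.
So the congruence has no solution.

no solution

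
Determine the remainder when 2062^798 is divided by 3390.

2374

Using repeated squaring:
2062^1 ≡ 2062 (mod 3390)
2062^2 ≡ 2062^2 = 4251844 ≡ 784 (mod 3390)
2062^4 ≡ 784^2 = 614656 ≡ 1066 (mod 3390)
2062^8 ≡ 1066^2 = 1136356 ≡ 706 (mod 3390)
2062^16 ≡ 706^2 = 498436 ≡ 106 (mod 3390)
2062^32 ≡ 106^2 = 11236 ≡ 1066 (mod 3390)
2062^64 ≡ 1066^2 = 1136356 ≡ 706 (mod 3390)
2062^128 ≡ 706^2 = 498436 ≡ 106 (mod 3390)
2062^256 ≡ 106^2 = 11236 ≡ 1066 (mod 3390)
2062^512 ≡ 1066^2 = 1136356 ≡ 706 (mod 3390)
2062^798 = 2062^512 · 2062^256 · 2062^16 · 2062^8 · 2062^4 · 2062^2 ≡ 706 · 1066 · 106 · 706 · 1066 · 784 (mod 3390).
Accumulate the product:
706 · 1066 = 752596 ≡ 16
16 · 106 = 1696
1696 · 706 = 1197376 ≡ 706
706 · 1066 = 752596 ≡ 16
16 · 784 = 12544 ≡ 2374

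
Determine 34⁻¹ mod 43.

19

43 = 1×34 + 9
34 = 3×9 + 7
9 = 1×7 + 2
7 = 3×2 + 1
2 = 2×1 + 0
gcd(34, 43) = 1, so the inverse exists.
Bézout: 1 = −15×43 + 19×34.
So 34⁻¹ ≡ 19 (mod 43).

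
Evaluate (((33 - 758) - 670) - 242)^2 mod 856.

33 - 758 = -725 ≡ 131 (mod 856)
131 - 670 = -539 ≡ 317 (mod 856)
317 - 242 = 75
(75)^2 ≡ 489 (mod 856)

489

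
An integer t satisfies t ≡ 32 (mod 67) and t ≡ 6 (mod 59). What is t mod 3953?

67⁻¹ mod 59: 67*37 ≡ 1 (mod 59), so 67⁻¹ ≡ 37.
t = 32 + 67*((6 − 32)*37 mod 59) = 32 + 67*41 = 2779.

2779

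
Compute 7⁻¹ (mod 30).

30 = 4×7 + 2
7 = 3×2 + 1
2 = 2×1 + 0
gcd(7, 30) = 1, so the inverse exists.
Bézout: 1 = −3×30 + 13×7.
So 7⁻¹ ≡ 13 (mod 30).

13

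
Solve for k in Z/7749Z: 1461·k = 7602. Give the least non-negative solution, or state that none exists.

gcd(1461, 7749) = 3, and 3 | 7602, so solutions exist.
Divide through by 3: 487·k mod 2583 = 2534.
487⁻¹ ≡ 541 (mod 2583).
k ≡ 541·2534 ≡ 1904 (mod 2583).
The smallest non-negative solution is k = 1904.

1904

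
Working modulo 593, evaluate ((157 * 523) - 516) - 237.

117

157 * 523 = 82111 ≡ 277 (mod 593)
277 - 516 = -239 ≡ 354 (mod 593)
354 - 237 = 117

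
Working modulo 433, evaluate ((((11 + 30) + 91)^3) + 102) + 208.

11 + 30 = 41
41 + 91 = 132
(132)^3 ≡ 305 (mod 433)
305 + 102 = 407
407 + 208 = 615 ≡ 182 (mod 433)

182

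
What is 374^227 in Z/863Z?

Using repeated squaring:
227 in binary is 11100011, i.e. 227 = 128 + 64 + 32 + 2 + 1.
374^1 ≡ 374 (mod 863)
374^2 ≡ 374^2 = 139876 ≡ 70 (mod 863)
374^4 ≡ 70^2 = 4900 ≡ 585 (mod 863)
374^8 ≡ 585^2 = 342225 ≡ 477 (mod 863)
374^16 ≡ 477^2 = 227529 ≡ 560 (mod 863)
374^32 ≡ 560^2 = 313600 ≡ 331 (mod 863)
374^64 ≡ 331^2 = 109561 ≡ 823 (mod 863)
374^128 ≡ 823^2 = 677329 ≡ 737 (mod 863)
374^227 = 374^128 * 374^64 * 374^32 * 374^2 * 374^1 ≡ 737 * 823 * 331 * 70 * 374 (mod 863).
Accumulate the product:
737 * 823 = 606551 ≡ 725
725 * 331 = 239975 ≡ 61
61 * 70 = 4270 ≡ 818
818 * 374 = 305932 ≡ 430

430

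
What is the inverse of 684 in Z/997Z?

86

Run the extended Euclidean algorithm:
997 = 1×684 + 313
684 = 2×313 + 58
313 = 5×58 + 23
58 = 2×23 + 12
23 = 1×12 + 11
12 = 1×11 + 1
11 = 11×1 + 0
gcd(684, 997) = 1, so the inverse exists.
Bézout: 1 = −59×997 + 86×684.
So 684⁻¹ ≡ 86 (mod 997).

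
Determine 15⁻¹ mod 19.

19 = 1·15 + 4
15 = 3·4 + 3
4 = 1·3 + 1
3 = 3·1 + 0
gcd(15, 19) = 1, so the inverse exists.
Back-substitute for 1:
1 = 1·4 − 1·3
  = −1·15 + 4·4
  = 4·19 − 5·15
So 15⁻¹ ≡ −5 ≡ 14 (mod 19).

14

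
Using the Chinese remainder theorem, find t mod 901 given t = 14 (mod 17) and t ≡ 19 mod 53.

17⁻¹ mod 53: 17*25 ≡ 1 (mod 53), so 17⁻¹ ≡ 25.
t = 14 + 17*((19 − 14)*25 mod 53) = 14 + 17*19 = 337.
Check: 337 mod 17 = 14, 337 mod 53 = 19. ✓

337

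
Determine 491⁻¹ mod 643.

Run the extended Euclidean algorithm:
643 = 1·491 + 152
491 = 3·152 + 35
152 = 4·35 + 12
35 = 2·12 + 11
12 = 1·11 + 1
11 = 11·1 + 0
gcd(491, 643) = 1, so the inverse exists.
Bézout: 1 = 42·643 − 55·491.
So 491⁻¹ ≡ −55 ≡ 588 (mod 643).

588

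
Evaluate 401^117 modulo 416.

Compute successive squares:
117 in binary is 1110101, i.e. 117 = 64 + 32 + 16 + 4 + 1.
401^1 ≡ 401 (mod 416)
401^2 ≡ 401^2 = 160801 ≡ 225 (mod 416)
401^4 ≡ 225^2 = 50625 ≡ 289 (mod 416)
401^8 ≡ 289^2 = 83521 ≡ 321 (mod 416)
401^16 ≡ 321^2 = 103041 ≡ 289 (mod 416)
401^32 ≡ 289^2 = 83521 ≡ 321 (mod 416)
401^64 ≡ 321^2 = 103041 ≡ 289 (mod 416)
401^117 = 401^64 * 401^32 * 401^16 * 401^4 * 401^1 ≡ 289 * 321 * 289 * 289 * 401 (mod 416).
Accumulate the product:
289 * 321 = 92769 ≡ 1
1 * 289 = 289
289 * 289 = 83521 ≡ 321
321 * 401 = 128721 ≡ 177

177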